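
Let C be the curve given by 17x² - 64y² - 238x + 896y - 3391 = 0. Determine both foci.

(-2, 7) and (16, 7)

Group: 17(x² - 14x) -64(y² - 14y) = 3391
Completing the square gives 17(x - 7)² -64(y - 7)² = 3391 + 833 - 3136 = 1088.
Dividing both sides by 1088: (x - 7)²/64 - (y - 7)²/17 = 1
Hyperbola, center (7, 7), transverse axis horizontal; a² = 64, b² = 17.
c² = a² + b² = 64 + 17 = 81, so c = 9.
Foci lie on the horizontal axis through the center: (h ± c, k).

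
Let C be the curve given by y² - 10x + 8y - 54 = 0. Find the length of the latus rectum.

10

Only y is squared. Complete the square in y: (y + 4)² = 10(x + 7).
Vertex (-7, -4); 4p = 10 so p = 5/2. Opens right.
Latus rectum length = |4p| = 10.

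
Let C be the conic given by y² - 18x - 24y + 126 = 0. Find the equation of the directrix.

x = -11/2

Only y is squared. Complete the square in y: (y - 12)² = 18(x + 1).
Vertex (-1, 12); 4p = 18 so p = 9/2. Opens right.
Directrix is the vertical line x = h − p = -1 − (9/2) = -11/2.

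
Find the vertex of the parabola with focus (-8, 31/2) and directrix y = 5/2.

The vertex is the midpoint between the focus and the directrix along the axis of symmetry.
Axis is vertical (directrix is horizontal). Vertex y-coordinate = (31/2 + 5/2)/2 = 9; x-coordinate = -8.

(-8, 9)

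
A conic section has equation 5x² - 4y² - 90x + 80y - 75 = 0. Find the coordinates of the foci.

(3, 10) and (15, 10)

Collect terms: 5(x² - 18x) -4(y² - 20y) = 75
5(x - 9)² -4(y - 10)² = 75 + 405 - 400 = 80
Divide by 80: (x - 9)²/16 - (y - 10)²/20 = 1
Hyperbola, center (9, 10), transverse axis horizontal; a² = 16, b² = 20.
c² = a² + b² = 16 + 20 = 36, so c = 6.
Foci lie on the horizontal axis through the center: (h ± c, k).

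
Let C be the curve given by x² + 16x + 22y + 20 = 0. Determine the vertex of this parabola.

Only x is squared. Complete the square in x: (x + 8)² = -22(y - 2).
Vertex (-8, 2); 4p = -22 so p = -11/2. Opens down.

(-8, 2)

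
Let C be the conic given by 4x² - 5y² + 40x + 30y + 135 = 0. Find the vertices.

Collect terms: 4(x² + 10x) -5(y² - 6y) = -135
Complete the square in x and y: 4(x + 5)² -5(y - 3)² = -135 + 100 - 45 = -80
Divide by -80: (y - 3)²/16 - (x + 5)²/20 = 1
Hyperbola, center (-5, 3), transverse axis vertical; a² = 16, b² = 20.
a = 4. Vertices at (h, k ± a).

(-5, -1) and (-5, 7)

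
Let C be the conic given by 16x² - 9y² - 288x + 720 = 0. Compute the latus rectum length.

64/3

Collect terms: 16(x² - 18x) -9y² = -720
Complete the square in x and y: 16(x - 9)² -9y² = -720 + 1296 + 0 = 576
Divide by 576: (x - 9)²/36 - y²/64 = 1
Hyperbola, center (9, 0), transverse axis horizontal; a² = 36, b² = 64.
Latus rectum length = 2b²/a = 2·64/6 = 64/3.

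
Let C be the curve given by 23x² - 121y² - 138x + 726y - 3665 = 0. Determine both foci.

Collect terms: 23(x² - 6x) -121(y² - 6y) = 3665
Complete the square in x and y: 23(x - 3)² -121(y - 3)² = 3665 + 207 - 1089 = 2783
Divide by 2783: (x - 3)²/121 - (y - 3)²/23 = 1
Hyperbola, center (3, 3), transverse axis horizontal; a² = 121, b² = 23.
c² = a² + b² = 121 + 23 = 144, so c = 12.
Foci lie on the horizontal axis through the center: (h ± c, k).

(-9, 3) and (15, 3)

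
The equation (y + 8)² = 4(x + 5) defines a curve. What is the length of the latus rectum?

Vertex (-5, -8); 4p = 4 so p = 1. Opens right.
Latus rectum length = |4p| = 4.

4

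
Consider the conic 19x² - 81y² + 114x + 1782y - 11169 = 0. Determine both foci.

(-13, 11) and (7, 11)

Group: 19(x² + 6x) -81(y² - 22y) = 11169
Complete the square: 19(x + 3)² -81(y - 11)² = 11169 + 171 - 9801 = 1539
Divide through by 1539 to get (x + 3)²/81 - (y - 11)²/19 = 1.
Hyperbola, center (-3, 11), transverse axis horizontal; a² = 81, b² = 19.
c² = a² + b² = 81 + 19 = 100, so c = 10.
Foci lie on the horizontal axis through the center: (h ± c, k).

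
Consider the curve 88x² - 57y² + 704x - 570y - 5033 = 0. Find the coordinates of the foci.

Group the x- and y-terms: 88(x² + 8x) -57(y² + 10y) = 5033
Completing the square gives 88(x + 4)² -57(y + 5)² = 5033 + 1408 - 1425 = 5016.
Divide by 5016: (x + 4)²/57 - (y + 5)²/88 = 1
Hyperbola, center (-4, -5), transverse axis horizontal; a² = 57, b² = 88.
c² = a² + b² = 57 + 88 = 145, so c = √145.
Foci lie on the horizontal axis through the center: (h ± c, k).

(-4 - √145, -5) and (-4 + √145, -5)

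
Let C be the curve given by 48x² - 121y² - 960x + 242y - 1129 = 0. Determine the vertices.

(-1, 1) and (21, 1)

Group: 48(x² - 20x) -121(y² - 2y) = 1129
Complete the square: 48(x - 10)² -121(y - 1)² = 1129 + 4800 - 121 = 5808
Divide by 5808: (x - 10)²/121 - (y - 1)²/48 = 1
Hyperbola, center (10, 1), transverse axis horizontal; a² = 121, b² = 48.
a = 11. Vertices at (h ± a, k).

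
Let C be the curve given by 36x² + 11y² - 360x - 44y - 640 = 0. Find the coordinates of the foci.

Rearranging, 36(x² - 10x) + 11(y² - 4y) = 640.
36(x - 5)² + 11(y - 2)² = 640 + 900 + 44 = 1584
Divide by 1584: (x - 5)²/44 + (y - 2)²/144 = 1
Ellipse, center (5, 2), major axis vertical; a² = 144, b² = 44.
c² = a² - b² = 144 - 44 = 100, so c = 10.
Foci lie on the vertical axis through the center: (h, k ± c).

(5, -8) and (5, 12)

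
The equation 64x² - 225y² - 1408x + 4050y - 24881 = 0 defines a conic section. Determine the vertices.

Rearranging, 64(x² - 22x) -225(y² - 18y) = 24881.
64(x - 11)² -225(y - 9)² = 24881 + 7744 - 18225 = 14400
Dividing both sides by 14400: (x - 11)²/225 - (y - 9)²/64 = 1
Hyperbola, center (11, 9), transverse axis horizontal; a² = 225, b² = 64.
a = 15. Vertices at (h ± a, k).

(-4, 9) and (26, 9)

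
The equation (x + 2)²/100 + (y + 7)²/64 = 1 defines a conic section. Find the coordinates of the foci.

(-8, -7) and (4, -7)

Center (-2, -7). The larger denominator 100 sits under the x-term, so the major axis is horizontal; a² = 100, b² = 64.
c² = a² - b² = 100 - 64 = 36, so c = 6.
Foci lie on the horizontal axis through the center: (h ± c, k).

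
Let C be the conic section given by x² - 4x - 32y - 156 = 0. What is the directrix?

y = -13

Only x is squared. Complete the square in x: (x - 2)² = 32(y + 5).
Vertex (2, -5); 4p = 32 so p = 8. Opens up.
Directrix is the horizontal line y = k − p = -5 − (8) = -13.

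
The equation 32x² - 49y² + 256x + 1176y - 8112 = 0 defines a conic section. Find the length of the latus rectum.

64/7

32(x² + 8x) -49(y² - 24y) = 8112
Completing the square gives 32(x + 4)² -49(y - 12)² = 8112 + 512 - 7056 = 1568.
Divide through by 1568 to get (x + 4)²/49 - (y - 12)²/32 = 1.
Hyperbola, center (-4, 12), transverse axis horizontal; a² = 49, b² = 32.
Latus rectum length = 2b²/a = 2·32/7 = 64/7.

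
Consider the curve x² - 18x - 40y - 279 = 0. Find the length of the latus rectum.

40

Only x is squared. Complete the square in x: (x - 9)² = 40(y + 9).
Vertex (9, -9); 4p = 40 so p = 10. Opens up.
Latus rectum length = |4p| = 40.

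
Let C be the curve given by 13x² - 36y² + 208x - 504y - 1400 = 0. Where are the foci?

(-15, -7) and (-1, -7)

Group the x- and y-terms: 13(x² + 16x) -36(y² + 14y) = 1400
Complete the square: 13(x + 8)² -36(y + 7)² = 1400 + 832 - 1764 = 468
Divide by 468: (x + 8)²/36 - (y + 7)²/13 = 1
Hyperbola, center (-8, -7), transverse axis horizontal; a² = 36, b² = 13.
c² = a² + b² = 36 + 13 = 49, so c = 7.
Foci lie on the horizontal axis through the center: (h ± c, k).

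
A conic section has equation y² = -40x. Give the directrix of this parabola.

x = 10

Vertex (0, 0); 4p = -40 so p = -10. Opens left.
Directrix is the vertical line x = h − p = 0 − (-10) = 10.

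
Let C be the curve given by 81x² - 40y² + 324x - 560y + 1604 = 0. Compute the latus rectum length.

80/9

Group: 81(x² + 4x) -40(y² + 14y) = -1604
Complete the square in x and y: 81(x + 2)² -40(y + 7)² = -1604 + 324 - 1960 = -3240
Divide through by -3240 to get (y + 7)²/81 - (x + 2)²/40 = 1.
Hyperbola, center (-2, -7), transverse axis vertical; a² = 81, b² = 40.
Latus rectum length = 2b²/a = 2·40/9 = 80/9.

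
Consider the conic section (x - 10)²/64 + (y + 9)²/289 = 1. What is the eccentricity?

e = 15/17

Center (10, -9). The larger denominator 289 sits under the y-term, so the major axis is vertical; a² = 289, b² = 64.
c² = a² - b² = 225, so c = 15.
e = c/a = 15/17.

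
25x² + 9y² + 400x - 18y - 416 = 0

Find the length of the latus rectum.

Group: 25(x² + 16x) + 9(y² - 2y) = 416
Complete the square in x and y: 25(x + 8)² + 9(y - 1)² = 416 + 1600 + 9 = 2025
Dividing both sides by 2025: (x + 8)²/81 + (y - 1)²/225 = 1
Ellipse, center (-8, 1), major axis vertical; a² = 225, b² = 81.
Latus rectum length = 2b²/a = 2·81/15 = 54/5.

54/5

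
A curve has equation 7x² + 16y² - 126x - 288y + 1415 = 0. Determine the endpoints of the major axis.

Group: 7(x² - 18x) + 16(y² - 18y) = -1415
Completing the square gives 7(x - 9)² + 16(y - 9)² = -1415 + 567 + 1296 = 448.
Dividing both sides by 448: (x - 9)²/64 + (y - 9)²/28 = 1
Ellipse, center (9, 9), major axis horizontal; a² = 64, b² = 28.
a = 8. Vertices at (h ± a, k).

(1, 9) and (17, 9)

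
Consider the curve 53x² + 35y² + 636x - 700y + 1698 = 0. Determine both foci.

(-6, 4) and (-6, 16)

53(x² + 12x) + 35(y² - 20y) = -1698
53(x + 6)² + 35(y - 10)² = -1698 + 1908 + 3500 = 3710
Divide by 3710: (x + 6)²/70 + (y - 10)²/106 = 1
Ellipse, center (-6, 10), major axis vertical; a² = 106, b² = 70.
c² = a² - b² = 106 - 70 = 36, so c = 6.
Foci lie on the vertical axis through the center: (h, k ± c).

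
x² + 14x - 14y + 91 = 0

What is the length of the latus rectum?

Only x is squared. Complete the square in x: (x + 7)² = 14(y - 3).
Vertex (-7, 3); 4p = 14 so p = 7/2. Opens up.
Latus rectum length = |4p| = 14.

14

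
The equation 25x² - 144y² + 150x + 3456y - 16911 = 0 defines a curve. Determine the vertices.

Rearranging, 25(x² + 6x) -144(y² - 24y) = 16911.
25(x + 3)² -144(y - 12)² = 16911 + 225 - 20736 = -3600
Divide through by -3600 to get (y - 12)²/25 - (x + 3)²/144 = 1.
Hyperbola, center (-3, 12), transverse axis vertical; a² = 25, b² = 144.
a = 5. Vertices at (h, k ± a).

(-3, 7) and (-3, 17)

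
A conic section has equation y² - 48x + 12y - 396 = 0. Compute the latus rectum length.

Only y is squared. Complete the square in y: (y + 6)² = 48(x + 9).
Vertex (-9, -6); 4p = 48 so p = 12. Opens right.
Latus rectum length = |4p| = 48.

48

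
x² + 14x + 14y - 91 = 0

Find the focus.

(-7, 13/2)

Only x is squared. Complete the square in x: (x + 7)² = -14(y - 10).
Vertex (-7, 10); 4p = -14 so p = -7/2. Opens down.
Focus is p units from the vertex along the axis: (h, k + p).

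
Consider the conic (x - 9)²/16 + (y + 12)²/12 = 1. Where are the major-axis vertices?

(5, -12) and (13, -12)

Center (9, -12). The larger denominator 16 sits under the x-term, so the major axis is horizontal; a² = 16, b² = 12.
a = 4. Vertices at (h ± a, k).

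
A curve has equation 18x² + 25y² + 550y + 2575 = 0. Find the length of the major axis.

10

Rearranging, 18x² + 25(y² + 22y) = -2575.
18x² + 25(y + 11)² = -2575 + 0 + 3025 = 450
Divide by 450: x²/25 + (y + 11)²/18 = 1
Ellipse, center (0, -11), major axis horizontal; a² = 25, b² = 18.
a² = 25 so a = 5; the major axis has length 2a = 10.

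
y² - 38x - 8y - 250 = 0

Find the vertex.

(-7, 4)

Only y is squared. Complete the square in y: (y - 4)² = 38(x + 7).
Vertex (-7, 4); 4p = 38 so p = 19/2. Opens right.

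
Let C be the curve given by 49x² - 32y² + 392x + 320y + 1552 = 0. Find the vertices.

(-4, -2) and (-4, 12)

Rearranging, 49(x² + 8x) -32(y² - 10y) = -1552.
Complete the square: 49(x + 4)² -32(y - 5)² = -1552 + 784 - 800 = -1568
Dividing both sides by -1568: (y - 5)²/49 - (x + 4)²/32 = 1
Hyperbola, center (-4, 5), transverse axis vertical; a² = 49, b² = 32.
a = 7. Vertices at (h, k ± a).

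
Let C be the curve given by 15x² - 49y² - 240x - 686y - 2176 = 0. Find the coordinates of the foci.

(0, -7) and (16, -7)

15(x² - 16x) -49(y² + 14y) = 2176
15(x - 8)² -49(y + 7)² = 2176 + 960 - 2401 = 735
Divide by 735: (x - 8)²/49 - (y + 7)²/15 = 1
Hyperbola, center (8, -7), transverse axis horizontal; a² = 49, b² = 15.
c² = a² + b² = 49 + 15 = 64, so c = 8.
Foci lie on the horizontal axis through the center: (h ± c, k).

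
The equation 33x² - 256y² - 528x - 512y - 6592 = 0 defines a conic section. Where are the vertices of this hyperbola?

(-8, -1) and (24, -1)

33(x² - 16x) -256(y² + 2y) = 6592
Complete the square in x and y: 33(x - 8)² -256(y + 1)² = 6592 + 2112 - 256 = 8448
Divide through by 8448 to get (x - 8)²/256 - (y + 1)²/33 = 1.
Hyperbola, center (8, -1), transverse axis horizontal; a² = 256, b² = 33.
a = 16. Vertices at (h ± a, k).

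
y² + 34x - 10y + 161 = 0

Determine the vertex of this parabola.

Only y is squared. Complete the square in y: (y - 5)² = -34(x + 4).
Vertex (-4, 5); 4p = -34 so p = -17/2. Opens left.

(-4, 5)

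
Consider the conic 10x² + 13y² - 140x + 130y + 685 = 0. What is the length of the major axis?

2√13

Group: 10(x² - 14x) + 13(y² + 10y) = -685
Completing the square gives 10(x - 7)² + 13(y + 5)² = -685 + 490 + 325 = 130.
Divide through by 130 to get (x - 7)²/13 + (y + 5)²/10 = 1.
Ellipse, center (7, -5), major axis horizontal; a² = 13, b² = 10.
a² = 13 so a = √13; the major axis has length 2a = 2√13.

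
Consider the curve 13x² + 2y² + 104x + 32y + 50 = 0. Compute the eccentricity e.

e = √143/13

Collect terms: 13(x² + 8x) + 2(y² + 16y) = -50
Complete the square in x and y: 13(x + 4)² + 2(y + 8)² = -50 + 208 + 128 = 286
Divide through by 286 to get (x + 4)²/22 + (y + 8)²/143 = 1.
Ellipse, center (-4, -8), major axis vertical; a² = 143, b² = 22.
c² = a² - b² = 121, so c = 11.
e = c/a = 11/√143 = √143/13.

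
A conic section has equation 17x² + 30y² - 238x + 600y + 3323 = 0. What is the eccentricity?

17(x² - 14x) + 30(y² + 20y) = -3323
17(x - 7)² + 30(y + 10)² = -3323 + 833 + 3000 = 510
Divide by 510: (x - 7)²/30 + (y + 10)²/17 = 1
Ellipse, center (7, -10), major axis horizontal; a² = 30, b² = 17.
c² = a² - b² = 13, so c = √13.
e = c/a = √13/√30 = √390/30.

e = √390/30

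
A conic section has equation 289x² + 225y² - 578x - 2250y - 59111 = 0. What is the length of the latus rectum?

Rearranging, 289(x² - 2x) + 225(y² - 10y) = 59111.
Complete the square: 289(x - 1)² + 225(y - 5)² = 59111 + 289 + 5625 = 65025
Dividing both sides by 65025: (x - 1)²/225 + (y - 5)²/289 = 1
Ellipse, center (1, 5), major axis vertical; a² = 289, b² = 225.
Latus rectum length = 2b²/a = 2·225/17 = 450/17.

450/17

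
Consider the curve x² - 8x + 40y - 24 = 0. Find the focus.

Only x is squared. Complete the square in x: (x - 4)² = -40(y - 1).
Vertex (4, 1); 4p = -40 so p = -10. Opens down.
Focus is p units from the vertex along the axis: (h, k + p).

(4, -9)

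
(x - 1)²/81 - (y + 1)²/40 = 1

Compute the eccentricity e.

e = 11/9

Center (1, -1). The positive term is the x-term, so the transverse axis is horizontal; a² = 81, b² = 40.
c² = a² + b² = 121, so c = 11.
e = c/a = 11/9.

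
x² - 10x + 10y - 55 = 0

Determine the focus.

Only x is squared. Complete the square in x: (x - 5)² = -10(y - 8).
Vertex (5, 8); 4p = -10 so p = -5/2. Opens down.
Focus is p units from the vertex along the axis: (h, k + p).

(5, 11/2)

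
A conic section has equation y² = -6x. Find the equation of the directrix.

x = 3/2

Vertex (0, 0); 4p = -6 so p = -3/2. Opens left.
Directrix is the vertical line x = h − p = 0 − (-3/2) = 3/2.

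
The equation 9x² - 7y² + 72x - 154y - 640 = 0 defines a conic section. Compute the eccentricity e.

9(x² + 8x) -7(y² + 22y) = 640
Completing the square gives 9(x + 4)² -7(y + 11)² = 640 + 144 - 847 = -63.
Divide through by -63 to get (y + 11)²/9 - (x + 4)²/7 = 1.
Hyperbola, center (-4, -11), transverse axis vertical; a² = 9, b² = 7.
c² = a² + b² = 16, so c = 4.
e = c/a = 4/3.

e = 4/3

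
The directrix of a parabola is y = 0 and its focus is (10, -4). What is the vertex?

The vertex is the midpoint between the focus and the directrix along the axis of symmetry.
Axis is vertical (directrix is horizontal). Vertex y-coordinate = (-4 + 0)/2 = -2; x-coordinate = 10.

(10, -2)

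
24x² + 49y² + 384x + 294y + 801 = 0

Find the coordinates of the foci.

Rearranging, 24(x² + 16x) + 49(y² + 6y) = -801.
Completing the square gives 24(x + 8)² + 49(y + 3)² = -801 + 1536 + 441 = 1176.
Dividing both sides by 1176: (x + 8)²/49 + (y + 3)²/24 = 1
Ellipse, center (-8, -3), major axis horizontal; a² = 49, b² = 24.
c² = a² - b² = 49 - 24 = 25, so c = 5.
Foci lie on the horizontal axis through the center: (h ± c, k).

(-13, -3) and (-3, -3)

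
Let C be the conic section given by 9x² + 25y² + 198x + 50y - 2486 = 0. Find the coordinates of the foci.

(-27, -1) and (5, -1)

9(x² + 22x) + 25(y² + 2y) = 2486
9(x + 11)² + 25(y + 1)² = 2486 + 1089 + 25 = 3600
Divide through by 3600 to get (x + 11)²/400 + (y + 1)²/144 = 1.
Ellipse, center (-11, -1), major axis horizontal; a² = 400, b² = 144.
c² = a² - b² = 400 - 144 = 256, so c = 16.
Foci lie on the horizontal axis through the center: (h ± c, k).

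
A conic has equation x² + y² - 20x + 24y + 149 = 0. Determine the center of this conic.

Rearranging, (x² - 20x) + (y² + 24y) = -149.
Complete the square in x and y: (x - 10)² + (y + 12)² = -149 + 100 + 144 = 95
So (x - 10)² + (y + 12)² = 95.
Circle centered at (10, -12) with r² = 95.

(10, -12)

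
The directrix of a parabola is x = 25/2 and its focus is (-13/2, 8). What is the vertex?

(3, 8)

The vertex is the midpoint between the focus and the directrix along the axis of symmetry.
Axis is horizontal (directrix is vertical). Vertex x-coordinate = (-13/2 + 25/2)/2 = 3; y-coordinate = 8.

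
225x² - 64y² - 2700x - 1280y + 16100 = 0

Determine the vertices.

(6, -25) and (6, 5)

Group: 225(x² - 12x) -64(y² + 20y) = -16100
Completing the square gives 225(x - 6)² -64(y + 10)² = -16100 + 8100 - 6400 = -14400.
Divide through by -14400 to get (y + 10)²/225 - (x - 6)²/64 = 1.
Hyperbola, center (6, -10), transverse axis vertical; a² = 225, b² = 64.
a = 15. Vertices at (h, k ± a).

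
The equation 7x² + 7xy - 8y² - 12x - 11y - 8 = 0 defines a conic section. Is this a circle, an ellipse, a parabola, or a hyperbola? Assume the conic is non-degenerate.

hyperbola

A = 7, B = 7, C = -8.
Discriminant B² − 4AC = 7² − 4·7·(-8) = 273.
B² − 4AC > 0 ⇒ hyperbola.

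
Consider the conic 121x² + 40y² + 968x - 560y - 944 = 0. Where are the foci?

(-4, -2) and (-4, 16)

Rearranging, 121(x² + 8x) + 40(y² - 14y) = 944.
Completing the square gives 121(x + 4)² + 40(y - 7)² = 944 + 1936 + 1960 = 4840.
Divide through by 4840 to get (x + 4)²/40 + (y - 7)²/121 = 1.
Ellipse, center (-4, 7), major axis vertical; a² = 121, b² = 40.
c² = a² - b² = 121 - 40 = 81, so c = 9.
Foci lie on the vertical axis through the center: (h, k ± c).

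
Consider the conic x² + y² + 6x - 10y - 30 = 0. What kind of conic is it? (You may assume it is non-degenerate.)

circle

No xy term. Coefficients of x² and y² are A = 1, C = 1.
A = C (same sign) ⇒ circle.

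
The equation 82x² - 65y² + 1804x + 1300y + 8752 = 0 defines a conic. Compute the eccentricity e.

e = 7√246/82

Group: 82(x² + 22x) -65(y² - 20y) = -8752
Complete the square in x and y: 82(x + 11)² -65(y - 10)² = -8752 + 9922 - 6500 = -5330
Divide through by -5330 to get (y - 10)²/82 - (x + 11)²/65 = 1.
Hyperbola, center (-11, 10), transverse axis vertical; a² = 82, b² = 65.
c² = a² + b² = 147, so c = 7√3.
e = c/a = 7√3/√82 = 7√246/82.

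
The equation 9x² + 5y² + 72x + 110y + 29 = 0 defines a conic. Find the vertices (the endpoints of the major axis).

Rearranging, 9(x² + 8x) + 5(y² + 22y) = -29.
Complete the square: 9(x + 4)² + 5(y + 11)² = -29 + 144 + 605 = 720
Divide by 720: (x + 4)²/80 + (y + 11)²/144 = 1
Ellipse, center (-4, -11), major axis vertical; a² = 144, b² = 80.
a = 12. Vertices at (h, k ± a).

(-4, -23) and (-4, 1)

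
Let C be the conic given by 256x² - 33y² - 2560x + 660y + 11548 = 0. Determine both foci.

256(x² - 10x) -33(y² - 20y) = -11548
Complete the square: 256(x - 5)² -33(y - 10)² = -11548 + 6400 - 3300 = -8448
Divide through by -8448 to get (y - 10)²/256 - (x - 5)²/33 = 1.
Hyperbola, center (5, 10), transverse axis vertical; a² = 256, b² = 33.
c² = a² + b² = 256 + 33 = 289, so c = 17.
Foci lie on the vertical axis through the center: (h, k ± c).

(5, -7) and (5, 27)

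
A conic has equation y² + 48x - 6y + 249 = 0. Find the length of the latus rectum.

Only y is squared. Complete the square in y: (y - 3)² = -48(x + 5).
Vertex (-5, 3); 4p = -48 so p = -12. Opens left.
Latus rectum length = |4p| = 48.

48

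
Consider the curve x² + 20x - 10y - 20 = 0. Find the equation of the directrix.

y = -29/2

Only x is squared. Complete the square in x: (x + 10)² = 10(y + 12).
Vertex (-10, -12); 4p = 10 so p = 5/2. Opens up.
Directrix is the horizontal line y = k − p = -12 − (5/2) = -29/2.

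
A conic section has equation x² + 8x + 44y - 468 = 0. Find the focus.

(-4, 0)

Only x is squared. Complete the square in x: (x + 4)² = -44(y - 11).
Vertex (-4, 11); 4p = -44 so p = -11. Opens down.
Focus is p units from the vertex along the axis: (h, k + p).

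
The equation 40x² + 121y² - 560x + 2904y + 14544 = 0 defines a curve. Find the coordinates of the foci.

(-2, -12) and (16, -12)

Group: 40(x² - 14x) + 121(y² + 24y) = -14544
Completing the square gives 40(x - 7)² + 121(y + 12)² = -14544 + 1960 + 17424 = 4840.
Divide by 4840: (x - 7)²/121 + (y + 12)²/40 = 1
Ellipse, center (7, -12), major axis horizontal; a² = 121, b² = 40.
c² = a² - b² = 121 - 40 = 81, so c = 9.
Foci lie on the horizontal axis through the center: (h ± c, k).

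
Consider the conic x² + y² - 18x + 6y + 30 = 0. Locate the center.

(9, -3)

Rearranging, (x² - 18x) + (y² + 6y) = -30.
Completing the square gives (x - 9)² + (y + 3)² = -30 + 81 + 9 = 60.
So (x - 9)² + (y + 3)² = 60.
Circle centered at (9, -3) with r² = 60.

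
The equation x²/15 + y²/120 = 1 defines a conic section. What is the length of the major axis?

Center (0, 0). The larger denominator 120 sits under the y-term, so the major axis is vertical; a² = 120, b² = 15.
a² = 120 so a = 2√30; the major axis has length 2a = 4√30.

4√30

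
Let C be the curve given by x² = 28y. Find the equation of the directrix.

y = -7

Vertex (0, 0); 4p = 28 so p = 7. Opens up.
Directrix is the horizontal line y = k − p = 0 − (7) = -7.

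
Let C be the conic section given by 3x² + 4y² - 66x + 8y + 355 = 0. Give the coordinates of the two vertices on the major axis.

Group: 3(x² - 22x) + 4(y² + 2y) = -355
Completing the square gives 3(x - 11)² + 4(y + 1)² = -355 + 363 + 4 = 12.
Dividing both sides by 12: (x - 11)²/4 + (y + 1)²/3 = 1
Ellipse, center (11, -1), major axis horizontal; a² = 4, b² = 3.
a = 2. Vertices at (h ± a, k).

(9, -1) and (13, -1)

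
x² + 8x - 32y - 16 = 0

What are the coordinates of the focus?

(-4, 7)

Only x is squared. Complete the square in x: (x + 4)² = 32(y + 1).
Vertex (-4, -1); 4p = 32 so p = 8. Opens up.
Focus is p units from the vertex along the axis: (h, k + p).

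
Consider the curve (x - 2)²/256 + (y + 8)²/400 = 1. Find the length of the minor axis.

32

Center (2, -8). The larger denominator 400 sits under the y-term, so the major axis is vertical; a² = 400, b² = 256.
b² = 256 so b = 16; the minor axis has length 2b = 32.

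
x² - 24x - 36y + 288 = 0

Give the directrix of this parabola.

Only x is squared. Complete the square in x: (x - 12)² = 36(y - 4).
Vertex (12, 4); 4p = 36 so p = 9. Opens up.
Directrix is the horizontal line y = k − p = 4 − (9) = -5.

y = -5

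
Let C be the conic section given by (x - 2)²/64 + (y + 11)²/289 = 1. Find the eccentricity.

e = 15/17

Center (2, -11). The larger denominator 289 sits under the y-term, so the major axis is vertical; a² = 289, b² = 64.
c² = a² - b² = 225, so c = 15.
e = c/a = 15/17.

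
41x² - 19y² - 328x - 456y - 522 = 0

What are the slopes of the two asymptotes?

√779/19 and -√779/19

Rearranging, 41(x² - 8x) -19(y² + 24y) = 522.
Complete the square: 41(x - 4)² -19(y + 12)² = 522 + 656 - 2736 = -1558
Divide through by -1558 to get (y + 12)²/82 - (x - 4)²/38 = 1.
Hyperbola, center (4, -12), transverse axis vertical; a² = 82, b² = 38.
For a vertical hyperbola the asymptotes have slope ±a/b.
Here that is ±√82/√38 = ±√779/19.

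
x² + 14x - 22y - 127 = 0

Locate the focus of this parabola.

(-7, -5/2)

Only x is squared. Complete the square in x: (x + 7)² = 22(y + 8).
Vertex (-7, -8); 4p = 22 so p = 11/2. Opens up.
Focus is p units from the vertex along the axis: (h, k + p).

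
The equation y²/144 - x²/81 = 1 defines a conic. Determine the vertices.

(0, -12) and (0, 12)

Center (0, 0). The positive term is the y-term, so the transverse axis is vertical; a² = 144, b² = 81.
a = 12. Vertices at (h, k ± a).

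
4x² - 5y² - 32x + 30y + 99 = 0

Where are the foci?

Group the x- and y-terms: 4(x² - 8x) -5(y² - 6y) = -99
Complete the square in x and y: 4(x - 4)² -5(y - 3)² = -99 + 64 - 45 = -80
Divide through by -80 to get (y - 3)²/16 - (x - 4)²/20 = 1.
Hyperbola, center (4, 3), transverse axis vertical; a² = 16, b² = 20.
c² = a² + b² = 16 + 20 = 36, so c = 6.
Foci lie on the vertical axis through the center: (h, k ± c).

(4, -3) and (4, 9)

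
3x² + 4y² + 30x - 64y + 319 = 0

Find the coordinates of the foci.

Group the x- and y-terms: 3(x² + 10x) + 4(y² - 16y) = -319
Complete the square in x and y: 3(x + 5)² + 4(y - 8)² = -319 + 75 + 256 = 12
Divide by 12: (x + 5)²/4 + (y - 8)²/3 = 1
Ellipse, center (-5, 8), major axis horizontal; a² = 4, b² = 3.
c² = a² - b² = 4 - 3 = 1, so c = 1.
Foci lie on the horizontal axis through the center: (h ± c, k).

(-6, 8) and (-4, 8)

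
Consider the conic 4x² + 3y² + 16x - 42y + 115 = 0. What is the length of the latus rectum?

4(x² + 4x) + 3(y² - 14y) = -115
Complete the square in x and y: 4(x + 2)² + 3(y - 7)² = -115 + 16 + 147 = 48
Divide by 48: (x + 2)²/12 + (y - 7)²/16 = 1
Ellipse, center (-2, 7), major axis vertical; a² = 16, b² = 12.
Latus rectum length = 2b²/a = 2·12/4 = 6.

6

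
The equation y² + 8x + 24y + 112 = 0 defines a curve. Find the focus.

Only y is squared. Complete the square in y: (y + 12)² = -8(x - 4).
Vertex (4, -12); 4p = -8 so p = -2. Opens left.
Focus is p units from the vertex along the axis: (h + p, k).

(2, -12)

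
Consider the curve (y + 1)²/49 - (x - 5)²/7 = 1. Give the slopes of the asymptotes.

√7 and -√7

Center (5, -1). The positive term is the y-term, so the transverse axis is vertical; a² = 49, b² = 7.
For a vertical hyperbola the asymptotes have slope ±a/b.
Here that is ±7/√7 = ±√7.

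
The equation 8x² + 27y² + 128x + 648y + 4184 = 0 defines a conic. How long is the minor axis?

4√2

Group the x- and y-terms: 8(x² + 16x) + 27(y² + 24y) = -4184
Completing the square gives 8(x + 8)² + 27(y + 12)² = -4184 + 512 + 3888 = 216.
Divide by 216: (x + 8)²/27 + (y + 12)²/8 = 1
Ellipse, center (-8, -12), major axis horizontal; a² = 27, b² = 8.
b² = 8 so b = 2√2; the minor axis has length 2b = 4√2.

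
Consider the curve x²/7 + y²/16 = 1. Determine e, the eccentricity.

e = 3/4

Center (0, 0). The larger denominator 16 sits under the y-term, so the major axis is vertical; a² = 16, b² = 7.
c² = a² - b² = 9, so c = 3.
e = c/a = 3/4.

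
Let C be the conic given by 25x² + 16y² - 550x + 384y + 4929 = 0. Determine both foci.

Group: 25(x² - 22x) + 16(y² + 24y) = -4929
Complete the square: 25(x - 11)² + 16(y + 12)² = -4929 + 3025 + 2304 = 400
Divide through by 400 to get (x - 11)²/16 + (y + 12)²/25 = 1.
Ellipse, center (11, -12), major axis vertical; a² = 25, b² = 16.
c² = a² - b² = 25 - 16 = 9, so c = 3.
Foci lie on the vertical axis through the center: (h, k ± c).

(11, -15) and (11, -9)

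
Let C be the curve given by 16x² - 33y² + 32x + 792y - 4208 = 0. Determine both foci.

(-1, 5) and (-1, 19)

16(x² + 2x) -33(y² - 24y) = 4208
Complete the square in x and y: 16(x + 1)² -33(y - 12)² = 4208 + 16 - 4752 = -528
Divide by -528: (y - 12)²/16 - (x + 1)²/33 = 1
Hyperbola, center (-1, 12), transverse axis vertical; a² = 16, b² = 33.
c² = a² + b² = 16 + 33 = 49, so c = 7.
Foci lie on the vertical axis through the center: (h, k ± c).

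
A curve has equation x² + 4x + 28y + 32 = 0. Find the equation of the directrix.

Only x is squared. Complete the square in x: (x + 2)² = -28(y + 1).
Vertex (-2, -1); 4p = -28 so p = -7. Opens down.
Directrix is the horizontal line y = k − p = -1 − (-7) = 6.

y = 6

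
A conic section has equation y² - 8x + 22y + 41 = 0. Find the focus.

(-8, -11)

Only y is squared. Complete the square in y: (y + 11)² = 8(x + 10).
Vertex (-10, -11); 4p = 8 so p = 2. Opens right.
Focus is p units from the vertex along the axis: (h + p, k).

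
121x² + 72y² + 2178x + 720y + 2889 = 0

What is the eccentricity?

Rearranging, 121(x² + 18x) + 72(y² + 10y) = -2889.
Completing the square gives 121(x + 9)² + 72(y + 5)² = -2889 + 9801 + 1800 = 8712.
Divide through by 8712 to get (x + 9)²/72 + (y + 5)²/121 = 1.
Ellipse, center (-9, -5), major axis vertical; a² = 121, b² = 72.
c² = a² - b² = 49, so c = 7.
e = c/a = 7/11.

e = 7/11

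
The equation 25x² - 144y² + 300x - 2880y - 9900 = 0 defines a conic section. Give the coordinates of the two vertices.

Group the x- and y-terms: 25(x² + 12x) -144(y² + 20y) = 9900
Complete the square in x and y: 25(x + 6)² -144(y + 10)² = 9900 + 900 - 14400 = -3600
Divide through by -3600 to get (y + 10)²/25 - (x + 6)²/144 = 1.
Hyperbola, center (-6, -10), transverse axis vertical; a² = 25, b² = 144.
a = 5. Vertices at (h, k ± a).

(-6, -15) and (-6, -5)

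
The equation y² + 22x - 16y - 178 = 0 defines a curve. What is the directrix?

Only y is squared. Complete the square in y: (y - 8)² = -22(x - 11).
Vertex (11, 8); 4p = -22 so p = -11/2. Opens left.
Directrix is the vertical line x = h − p = 11 − (-11/2) = 33/2.

x = 33/2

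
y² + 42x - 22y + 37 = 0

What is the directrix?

Only y is squared. Complete the square in y: (y - 11)² = -42(x - 2).
Vertex (2, 11); 4p = -42 so p = -21/2. Opens left.
Directrix is the vertical line x = h − p = 2 − (-21/2) = 25/2.

x = 25/2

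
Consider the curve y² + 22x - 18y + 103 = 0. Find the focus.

(-13/2, 9)

Only y is squared. Complete the square in y: (y - 9)² = -22(x + 1).
Vertex (-1, 9); 4p = -22 so p = -11/2. Opens left.
Focus is p units from the vertex along the axis: (h + p, k).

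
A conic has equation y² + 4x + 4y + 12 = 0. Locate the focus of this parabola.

Only y is squared. Complete the square in y: (y + 2)² = -4(x + 2).
Vertex (-2, -2); 4p = -4 so p = -1. Opens left.
Focus is p units from the vertex along the axis: (h + p, k).

(-3, -2)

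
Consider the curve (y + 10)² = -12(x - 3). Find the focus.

(0, -10)

Vertex (3, -10); 4p = -12 so p = -3. Opens left.
Focus is p units from the vertex along the axis: (h + p, k).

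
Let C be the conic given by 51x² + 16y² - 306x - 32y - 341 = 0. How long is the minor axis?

51(x² - 6x) + 16(y² - 2y) = 341
Complete the square in x and y: 51(x - 3)² + 16(y - 1)² = 341 + 459 + 16 = 816
Dividing both sides by 816: (x - 3)²/16 + (y - 1)²/51 = 1
Ellipse, center (3, 1), major axis vertical; a² = 51, b² = 16.
b² = 16 so b = 4; the minor axis has length 2b = 8.

8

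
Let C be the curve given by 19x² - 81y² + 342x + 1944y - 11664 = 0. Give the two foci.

(-19, 12) and (1, 12)

Group: 19(x² + 18x) -81(y² - 24y) = 11664
19(x + 9)² -81(y - 12)² = 11664 + 1539 - 11664 = 1539
Divide by 1539: (x + 9)²/81 - (y - 12)²/19 = 1
Hyperbola, center (-9, 12), transverse axis horizontal; a² = 81, b² = 19.
c² = a² + b² = 81 + 19 = 100, so c = 10.
Foci lie on the horizontal axis through the center: (h ± c, k).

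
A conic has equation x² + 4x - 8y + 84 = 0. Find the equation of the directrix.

Only x is squared. Complete the square in x: (x + 2)² = 8(y - 10).
Vertex (-2, 10); 4p = 8 so p = 2. Opens up.
Directrix is the horizontal line y = k − p = 10 − (2) = 8.

y = 8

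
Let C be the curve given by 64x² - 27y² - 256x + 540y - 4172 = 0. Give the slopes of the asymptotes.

Group: 64(x² - 4x) -27(y² - 20y) = 4172
Completing the square gives 64(x - 2)² -27(y - 10)² = 4172 + 256 - 2700 = 1728.
Dividing both sides by 1728: (x - 2)²/27 - (y - 10)²/64 = 1
Hyperbola, center (2, 10), transverse axis horizontal; a² = 27, b² = 64.
For a horizontal hyperbola the asymptotes have slope ±b/a.
Here that is ±8/3√3 = ±8√3/9.

8√3/9 and -8√3/9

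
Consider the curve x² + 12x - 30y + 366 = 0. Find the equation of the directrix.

Only x is squared. Complete the square in x: (x + 6)² = 30(y - 11).
Vertex (-6, 11); 4p = 30 so p = 15/2. Opens up.
Directrix is the horizontal line y = k − p = 11 − (15/2) = 7/2.

y = 7/2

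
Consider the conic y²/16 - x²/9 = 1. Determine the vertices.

Center (0, 0). The positive term is the y-term, so the transverse axis is vertical; a² = 16, b² = 9.
a = 4. Vertices at (h, k ± a).

(0, -4) and (0, 4)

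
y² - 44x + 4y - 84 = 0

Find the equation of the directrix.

Only y is squared. Complete the square in y: (y + 2)² = 44(x + 2).
Vertex (-2, -2); 4p = 44 so p = 11. Opens right.
Directrix is the vertical line x = h − p = -2 − (11) = -13.

x = -13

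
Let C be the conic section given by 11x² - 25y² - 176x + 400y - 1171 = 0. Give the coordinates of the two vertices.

Group the x- and y-terms: 11(x² - 16x) -25(y² - 16y) = 1171
Complete the square in x and y: 11(x - 8)² -25(y - 8)² = 1171 + 704 - 1600 = 275
Dividing both sides by 275: (x - 8)²/25 - (y - 8)²/11 = 1
Hyperbola, center (8, 8), transverse axis horizontal; a² = 25, b² = 11.
a = 5. Vertices at (h ± a, k).

(3, 8) and (13, 8)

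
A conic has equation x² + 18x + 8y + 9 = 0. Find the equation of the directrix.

Only x is squared. Complete the square in x: (x + 9)² = -8(y - 9).
Vertex (-9, 9); 4p = -8 so p = -2. Opens down.
Directrix is the horizontal line y = k − p = 9 − (-2) = 11.

y = 11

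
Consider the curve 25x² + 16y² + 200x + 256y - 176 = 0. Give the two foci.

(-4, -14) and (-4, -2)

Group: 25(x² + 8x) + 16(y² + 16y) = 176
Complete the square in x and y: 25(x + 4)² + 16(y + 8)² = 176 + 400 + 1024 = 1600
Divide by 1600: (x + 4)²/64 + (y + 8)²/100 = 1
Ellipse, center (-4, -8), major axis vertical; a² = 100, b² = 64.
c² = a² - b² = 100 - 64 = 36, so c = 6.
Foci lie on the vertical axis through the center: (h, k ± c).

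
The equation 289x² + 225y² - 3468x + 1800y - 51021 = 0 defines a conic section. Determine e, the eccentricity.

Collect terms: 289(x² - 12x) + 225(y² + 8y) = 51021
Completing the square gives 289(x - 6)² + 225(y + 4)² = 51021 + 10404 + 3600 = 65025.
Divide by 65025: (x - 6)²/225 + (y + 4)²/289 = 1
Ellipse, center (6, -4), major axis vertical; a² = 289, b² = 225.
c² = a² - b² = 64, so c = 8.
e = c/a = 8/17.

e = 8/17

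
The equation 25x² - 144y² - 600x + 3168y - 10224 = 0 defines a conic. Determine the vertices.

(12, 6) and (12, 16)

Group the x- and y-terms: 25(x² - 24x) -144(y² - 22y) = 10224
Complete the square in x and y: 25(x - 12)² -144(y - 11)² = 10224 + 3600 - 17424 = -3600
Divide through by -3600 to get (y - 11)²/25 - (x - 12)²/144 = 1.
Hyperbola, center (12, 11), transverse axis vertical; a² = 25, b² = 144.
a = 5. Vertices at (h, k ± a).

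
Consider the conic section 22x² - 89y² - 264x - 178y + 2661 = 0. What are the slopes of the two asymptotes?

Collect terms: 22(x² - 12x) -89(y² + 2y) = -2661
Completing the square gives 22(x - 6)² -89(y + 1)² = -2661 + 792 - 89 = -1958.
Divide by -1958: (y + 1)²/22 - (x - 6)²/89 = 1
Hyperbola, center (6, -1), transverse axis vertical; a² = 22, b² = 89.
For a vertical hyperbola the asymptotes have slope ±a/b.
Here that is ±√22/√89 = ±√1958/89.

√1958/89 and -√1958/89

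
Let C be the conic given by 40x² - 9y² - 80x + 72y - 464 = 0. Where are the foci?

Group: 40(x² - 2x) -9(y² - 8y) = 464
Completing the square gives 40(x - 1)² -9(y - 4)² = 464 + 40 - 144 = 360.
Divide by 360: (x - 1)²/9 - (y - 4)²/40 = 1
Hyperbola, center (1, 4), transverse axis horizontal; a² = 9, b² = 40.
c² = a² + b² = 9 + 40 = 49, so c = 7.
Foci lie on the horizontal axis through the center: (h ± c, k).

(-6, 4) and (8, 4)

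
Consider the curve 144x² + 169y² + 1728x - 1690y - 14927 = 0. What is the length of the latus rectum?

288/13

Group: 144(x² + 12x) + 169(y² - 10y) = 14927
Complete the square: 144(x + 6)² + 169(y - 5)² = 14927 + 5184 + 4225 = 24336
Divide by 24336: (x + 6)²/169 + (y - 5)²/144 = 1
Ellipse, center (-6, 5), major axis horizontal; a² = 169, b² = 144.
Latus rectum length = 2b²/a = 2·144/13 = 288/13.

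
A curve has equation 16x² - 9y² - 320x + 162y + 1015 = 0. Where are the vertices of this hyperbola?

Group: 16(x² - 20x) -9(y² - 18y) = -1015
Complete the square: 16(x - 10)² -9(y - 9)² = -1015 + 1600 - 729 = -144
Divide by -144: (y - 9)²/16 - (x - 10)²/9 = 1
Hyperbola, center (10, 9), transverse axis vertical; a² = 16, b² = 9.
a = 4. Vertices at (h, k ± a).

(10, 5) and (10, 13)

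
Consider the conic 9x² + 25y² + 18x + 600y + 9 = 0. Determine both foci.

(-17, -12) and (15, -12)

Group: 9(x² + 2x) + 25(y² + 24y) = -9
Complete the square: 9(x + 1)² + 25(y + 12)² = -9 + 9 + 3600 = 3600
Divide through by 3600 to get (x + 1)²/400 + (y + 12)²/144 = 1.
Ellipse, center (-1, -12), major axis horizontal; a² = 400, b² = 144.
c² = a² - b² = 400 - 144 = 256, so c = 16.
Foci lie on the horizontal axis through the center: (h ± c, k).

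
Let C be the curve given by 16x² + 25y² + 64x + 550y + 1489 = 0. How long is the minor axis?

Collect terms: 16(x² + 4x) + 25(y² + 22y) = -1489
Completing the square gives 16(x + 2)² + 25(y + 11)² = -1489 + 64 + 3025 = 1600.
Divide by 1600: (x + 2)²/100 + (y + 11)²/64 = 1
Ellipse, center (-2, -11), major axis horizontal; a² = 100, b² = 64.
b² = 64 so b = 8; the minor axis has length 2b = 16.

16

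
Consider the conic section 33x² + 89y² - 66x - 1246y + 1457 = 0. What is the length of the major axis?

Group: 33(x² - 2x) + 89(y² - 14y) = -1457
Complete the square: 33(x - 1)² + 89(y - 7)² = -1457 + 33 + 4361 = 2937
Dividing both sides by 2937: (x - 1)²/89 + (y - 7)²/33 = 1
Ellipse, center (1, 7), major axis horizontal; a² = 89, b² = 33.
a² = 89 so a = √89; the major axis has length 2a = 2√89.

2√89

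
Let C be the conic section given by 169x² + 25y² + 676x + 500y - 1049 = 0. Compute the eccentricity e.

Rearranging, 169(x² + 4x) + 25(y² + 20y) = 1049.
169(x + 2)² + 25(y + 10)² = 1049 + 676 + 2500 = 4225
Divide through by 4225 to get (x + 2)²/25 + (y + 10)²/169 = 1.
Ellipse, center (-2, -10), major axis vertical; a² = 169, b² = 25.
c² = a² - b² = 144, so c = 12.
e = c/a = 12/13.

e = 12/13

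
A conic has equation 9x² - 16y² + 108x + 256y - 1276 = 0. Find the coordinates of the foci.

Rearranging, 9(x² + 12x) -16(y² - 16y) = 1276.
Completing the square gives 9(x + 6)² -16(y - 8)² = 1276 + 324 - 1024 = 576.
Divide by 576: (x + 6)²/64 - (y - 8)²/36 = 1
Hyperbola, center (-6, 8), transverse axis horizontal; a² = 64, b² = 36.
c² = a² + b² = 64 + 36 = 100, so c = 10.
Foci lie on the horizontal axis through the center: (h ± c, k).

(-16, 8) and (4, 8)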